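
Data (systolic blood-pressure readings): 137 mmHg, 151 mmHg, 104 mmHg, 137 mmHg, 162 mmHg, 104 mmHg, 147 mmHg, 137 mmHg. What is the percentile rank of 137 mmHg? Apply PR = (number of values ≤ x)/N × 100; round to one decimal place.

62.5

N = 8.
Strictly below 137: 2. Equal to 137: 3.
PR = 5/8 × 100 = 62.5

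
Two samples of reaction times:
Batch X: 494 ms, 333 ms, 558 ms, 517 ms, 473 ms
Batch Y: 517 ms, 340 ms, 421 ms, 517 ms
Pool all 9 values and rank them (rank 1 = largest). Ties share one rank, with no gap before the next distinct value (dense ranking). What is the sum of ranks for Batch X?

Sorted (descending): 558, 517, 517, 517, 494, 473, 421, 340, 333
The 3 values of 517 share dense rank 2.
Remaining distinct values take the next consecutive integers.
Batch X values → pooled ranks: 494→3, 333→7, 558→1, 517→2, 473→4
Rank sum = 3 + 7 + 1 + 2 + 4 = 17

17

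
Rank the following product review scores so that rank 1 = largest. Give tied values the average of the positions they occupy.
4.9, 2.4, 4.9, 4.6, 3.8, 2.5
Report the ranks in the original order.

Sorted (descending): 4.9, 4.9, 4.6, 3.8, 2.5, 2.4
The 2 values of 4.9 occupy positions 1–2 → average rank (1+2)/2 = 1.5.

1.5, 6, 1.5, 3, 4, 5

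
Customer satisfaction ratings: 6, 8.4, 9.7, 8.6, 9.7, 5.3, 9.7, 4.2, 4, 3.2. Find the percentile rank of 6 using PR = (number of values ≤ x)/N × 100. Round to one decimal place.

N = 10.
Strictly below 6: 4. Equal to 6: 1.
PR = 5/10 × 100 = 50.0

50.0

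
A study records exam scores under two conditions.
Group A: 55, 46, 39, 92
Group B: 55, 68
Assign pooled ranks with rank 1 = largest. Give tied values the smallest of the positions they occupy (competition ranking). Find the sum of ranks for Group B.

5

Sorted (descending): 92, 68, 55, 55, 46, 39
The 2 values of 55 occupy positions 3–4 → each gets rank 3.
Group B values → pooled ranks: 55→3, 68→2
Rank sum = 3 + 2 = 5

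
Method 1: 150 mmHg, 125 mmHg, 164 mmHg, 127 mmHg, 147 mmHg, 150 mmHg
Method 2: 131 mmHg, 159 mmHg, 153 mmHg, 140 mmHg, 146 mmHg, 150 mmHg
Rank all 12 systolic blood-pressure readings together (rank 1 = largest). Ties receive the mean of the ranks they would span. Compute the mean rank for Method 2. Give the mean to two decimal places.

Sorted (descending): 164, 159, 153, 150, 150, 150, 147, 146, 140, 131, 127, 125
The 3 values of 150 occupy positions 4–6 → average rank 5.
Method 2 values → pooled ranks: 131→10, 159→2, 153→3, 140→9, 146→8, 150→5
Mean rank = (10 + 2 + 3 + 9 + 8 + 5) / 6 = 6.17

6.17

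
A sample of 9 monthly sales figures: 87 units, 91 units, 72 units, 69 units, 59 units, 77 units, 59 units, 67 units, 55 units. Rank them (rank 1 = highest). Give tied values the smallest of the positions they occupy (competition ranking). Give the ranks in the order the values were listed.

2, 1, 4, 5, 7, 3, 7, 6, 9

Sorted (descending): 91, 87, 77, 72, 69, 67, 59, 59, 55
The 2 values of 59 occupy positions 7–8 → each gets rank 7.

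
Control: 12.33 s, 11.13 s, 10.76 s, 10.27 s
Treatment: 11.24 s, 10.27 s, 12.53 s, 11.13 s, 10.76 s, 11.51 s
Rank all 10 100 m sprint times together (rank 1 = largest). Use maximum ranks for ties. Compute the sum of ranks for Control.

Sorted (descending): 12.53, 12.33, 11.51, 11.24, 11.13, 11.13, 10.76, 10.76, 10.27, 10.27
The 2 values of 11.13 occupy positions 5–6 → each gets rank 6.
The 2 values of 10.76 occupy positions 7–8 → each gets rank 8.
The 2 values of 10.27 occupy positions 9–10 → each gets rank 10.
Control values → pooled ranks: 12.33→2, 11.13→6, 10.76→8, 10.27→10
Rank sum = 2 + 6 + 8 + 10 = 26

26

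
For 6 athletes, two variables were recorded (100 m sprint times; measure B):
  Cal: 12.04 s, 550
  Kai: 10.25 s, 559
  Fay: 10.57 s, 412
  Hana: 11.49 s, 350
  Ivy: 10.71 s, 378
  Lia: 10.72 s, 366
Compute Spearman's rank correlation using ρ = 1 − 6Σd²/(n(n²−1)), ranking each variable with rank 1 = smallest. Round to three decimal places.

Ranks of variable 1: 6, 1, 2, 5, 3, 4
Ranks of variable 2: 5, 6, 4, 1, 3, 2
d = r₁ − r₂: 1, -5, -2, 4, 0, 2
d²: 1, 25, 4, 16, 0, 4; Σd² = 50
ρ = 1 − 6·50/(6·35) = 1 − 300/210 = -0.429

-0.429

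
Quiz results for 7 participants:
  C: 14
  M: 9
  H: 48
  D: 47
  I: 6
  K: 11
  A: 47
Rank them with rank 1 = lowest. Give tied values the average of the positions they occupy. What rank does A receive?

5.5

Sorted (ascending): 6, 9, 11, 14, 47, 47, 48
The 2 values of 47 occupy positions 5–6 → average rank (5+6)/2 = 5.5.
A has value 47 → rank 5.5.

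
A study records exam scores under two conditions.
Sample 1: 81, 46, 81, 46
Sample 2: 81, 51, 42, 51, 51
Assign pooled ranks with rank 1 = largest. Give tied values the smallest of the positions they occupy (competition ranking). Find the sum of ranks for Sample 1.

16

Sorted (descending): 81, 81, 81, 51, 51, 51, 46, 46, 42
The 3 values of 81 occupy positions 1–3 → each gets rank 1.
The 3 values of 51 occupy positions 4–6 → each gets rank 4.
The 2 values of 46 occupy positions 7–8 → each gets rank 7.
Sample 1 values → pooled ranks: 81→1, 46→7, 81→1, 46→7
Rank sum = 1 + 7 + 1 + 7 = 16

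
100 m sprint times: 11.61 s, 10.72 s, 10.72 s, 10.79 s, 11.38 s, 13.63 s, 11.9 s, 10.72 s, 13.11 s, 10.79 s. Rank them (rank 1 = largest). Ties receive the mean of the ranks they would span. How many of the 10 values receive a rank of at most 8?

Sorted (descending): 13.63, 13.11, 11.9, 11.61, 11.38, 10.79, 10.79, 10.72, 10.72, 10.72
The 2 values of 10.79 occupy positions 6–7 → average rank (6+7)/2 = 6.5.
The 3 values of 10.72 occupy positions 8–10 → average rank 9.
Ranks ≤ 8: {1, 2, 3, 4, 5, 6.5, 6.5} → 7 values.

7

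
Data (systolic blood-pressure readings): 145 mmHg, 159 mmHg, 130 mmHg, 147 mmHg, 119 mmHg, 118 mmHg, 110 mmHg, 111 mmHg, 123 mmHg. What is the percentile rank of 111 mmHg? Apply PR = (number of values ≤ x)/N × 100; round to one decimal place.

22.2

N = 9.
Strictly below 111: 1. Equal to 111: 1.
PR = 2/9 × 100 = 22.2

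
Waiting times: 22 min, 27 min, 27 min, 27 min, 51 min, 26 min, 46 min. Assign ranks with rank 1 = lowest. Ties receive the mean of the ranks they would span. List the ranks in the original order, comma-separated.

Sorted (ascending): 22, 26, 27, 27, 27, 46, 51
The 3 values of 27 occupy positions 3–5 → average rank 4.

1, 4, 4, 4, 7, 2, 6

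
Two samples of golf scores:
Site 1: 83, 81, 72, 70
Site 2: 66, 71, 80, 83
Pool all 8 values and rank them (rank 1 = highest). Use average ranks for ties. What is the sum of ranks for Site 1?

16.5

Sorted (descending): 83, 83, 81, 80, 72, 71, 70, 66
The 2 values of 83 occupy positions 1–2 → average rank (1+2)/2 = 1.5.
Site 1 values → pooled ranks: 83→1.5, 81→3, 72→5, 70→7
Rank sum = 1.5 + 3 + 5 + 7 = 16.5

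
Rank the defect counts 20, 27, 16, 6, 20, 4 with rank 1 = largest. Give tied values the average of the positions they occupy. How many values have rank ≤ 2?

Sorted (descending): 27, 20, 20, 16, 6, 4
The 2 values of 20 occupy positions 2–3 → average rank (2+3)/2 = 2.5.
Ranks ≤ 2: {1} → 1 value.

1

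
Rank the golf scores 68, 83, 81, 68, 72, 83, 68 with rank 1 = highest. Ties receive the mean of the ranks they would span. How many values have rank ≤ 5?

4

Sorted (descending): 83, 83, 81, 72, 68, 68, 68
The 2 values of 83 occupy positions 1–2 → average rank (1+2)/2 = 1.5.
The 3 values of 68 occupy positions 5–7 → average rank 6.
Ranks ≤ 5: {1.5, 1.5, 3, 4} → 4 values.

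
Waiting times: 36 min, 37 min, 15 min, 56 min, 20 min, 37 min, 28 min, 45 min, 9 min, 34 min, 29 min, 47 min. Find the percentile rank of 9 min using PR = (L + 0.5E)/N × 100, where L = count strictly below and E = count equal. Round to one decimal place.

N = 12.
Strictly below 9: 0. Equal to 9: 1.
PR = (0 + 0.5·1)/12 × 100 = 4.2

4.2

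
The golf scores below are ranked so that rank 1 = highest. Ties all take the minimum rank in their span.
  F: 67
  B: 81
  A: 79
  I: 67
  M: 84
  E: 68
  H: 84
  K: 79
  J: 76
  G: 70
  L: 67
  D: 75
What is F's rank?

10

Sorted (descending): 84, 84, 81, 79, 79, 76, 75, 70, 68, 67, 67, 67
The 2 values of 84 occupy positions 1–2 → each gets rank 1.
The 2 values of 79 occupy positions 4–5 → each gets rank 4.
The 3 values of 67 occupy positions 10–12 → each gets rank 10.
F has value 67 → rank 10.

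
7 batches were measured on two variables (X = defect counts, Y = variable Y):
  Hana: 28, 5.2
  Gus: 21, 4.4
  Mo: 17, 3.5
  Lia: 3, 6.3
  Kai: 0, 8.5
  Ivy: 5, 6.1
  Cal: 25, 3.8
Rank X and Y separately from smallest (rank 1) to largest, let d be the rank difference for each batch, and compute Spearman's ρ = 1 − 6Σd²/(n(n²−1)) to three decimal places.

-0.679

Ranks of variable 1: 7, 5, 4, 2, 1, 3, 6
Ranks of variable 2: 4, 3, 1, 6, 7, 5, 2
d = r₁ − r₂: 3, 2, 3, -4, -6, -2, 4
d²: 9, 4, 9, 16, 36, 4, 16; Σd² = 94
ρ = 1 − 6·94/(7·48) = 1 − 564/336 = -0.679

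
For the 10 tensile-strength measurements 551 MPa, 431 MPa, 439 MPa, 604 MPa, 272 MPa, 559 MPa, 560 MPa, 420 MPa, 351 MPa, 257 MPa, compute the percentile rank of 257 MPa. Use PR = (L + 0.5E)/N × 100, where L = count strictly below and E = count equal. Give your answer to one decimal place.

5.0

N = 10.
Strictly below 257: 0. Equal to 257: 1.
PR = (0 + 0.5·1)/10 × 100 = 5.0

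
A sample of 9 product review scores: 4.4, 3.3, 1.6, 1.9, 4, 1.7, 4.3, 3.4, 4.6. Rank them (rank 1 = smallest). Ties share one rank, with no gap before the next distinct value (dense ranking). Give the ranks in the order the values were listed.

8, 4, 1, 3, 6, 2, 7, 5, 9

Sorted (ascending): 1.6, 1.7, 1.9, 3.3, 3.4, 4, 4.3, 4.4, 4.6
No ties — each value takes its position as its rank.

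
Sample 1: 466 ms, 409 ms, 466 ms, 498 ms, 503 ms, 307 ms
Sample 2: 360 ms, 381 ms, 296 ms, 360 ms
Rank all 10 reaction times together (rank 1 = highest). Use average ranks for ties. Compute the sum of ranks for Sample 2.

31

Sorted (descending): 503, 498, 466, 466, 409, 381, 360, 360, 307, 296
The 2 values of 466 occupy positions 3–4 → average rank (3+4)/2 = 3.5.
The 2 values of 360 occupy positions 7–8 → average rank (7+8)/2 = 7.5.
Sample 2 values → pooled ranks: 360→7.5, 381→6, 296→10, 360→7.5
Rank sum = 7.5 + 6 + 10 + 7.5 = 31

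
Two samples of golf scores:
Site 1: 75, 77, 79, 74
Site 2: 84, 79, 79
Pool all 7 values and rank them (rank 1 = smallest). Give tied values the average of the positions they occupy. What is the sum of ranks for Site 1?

11

Sorted (ascending): 74, 75, 77, 79, 79, 79, 84
The 3 values of 79 occupy positions 4–6 → average rank 5.
Site 1 values → pooled ranks: 75→2, 77→3, 79→5, 74→1
Rank sum = 2 + 3 + 5 + 1 = 11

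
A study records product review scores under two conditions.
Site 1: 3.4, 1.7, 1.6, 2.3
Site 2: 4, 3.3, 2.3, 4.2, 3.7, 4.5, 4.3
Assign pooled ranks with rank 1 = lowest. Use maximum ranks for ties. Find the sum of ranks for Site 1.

13

Sorted (ascending): 1.6, 1.7, 2.3, 2.3, 3.3, 3.4, 3.7, 4, 4.2, 4.3, 4.5
The 2 values of 2.3 occupy positions 3–4 → each gets rank 4.
Site 1 values → pooled ranks: 3.4→6, 1.7→2, 1.6→1, 2.3→4
Rank sum = 6 + 2 + 1 + 4 = 13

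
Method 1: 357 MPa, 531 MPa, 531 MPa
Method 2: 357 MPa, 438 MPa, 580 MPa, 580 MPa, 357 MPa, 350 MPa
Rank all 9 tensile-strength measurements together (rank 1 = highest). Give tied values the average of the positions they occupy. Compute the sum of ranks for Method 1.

14

Sorted (descending): 580, 580, 531, 531, 438, 357, 357, 357, 350
The 2 values of 580 occupy positions 1–2 → average rank (1+2)/2 = 1.5.
The 2 values of 531 occupy positions 3–4 → average rank (3+4)/2 = 3.5.
The 3 values of 357 occupy positions 6–8 → average rank 7.
Method 1 values → pooled ranks: 357→7, 531→3.5, 531→3.5
Rank sum = 7 + 3.5 + 3.5 = 14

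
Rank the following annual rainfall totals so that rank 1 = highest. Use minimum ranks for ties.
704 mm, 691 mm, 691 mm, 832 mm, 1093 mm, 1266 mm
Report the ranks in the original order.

4, 5, 5, 3, 2, 1

Sorted (descending): 1266, 1093, 832, 704, 691, 691
The 2 values of 691 occupy positions 5–6 → each gets rank 5.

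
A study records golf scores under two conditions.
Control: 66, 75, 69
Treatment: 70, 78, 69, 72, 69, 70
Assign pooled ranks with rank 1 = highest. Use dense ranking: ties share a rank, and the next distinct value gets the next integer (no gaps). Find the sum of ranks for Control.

Sorted (descending): 78, 75, 72, 70, 70, 69, 69, 69, 66
The 2 values of 70 share dense rank 4.
The 3 values of 69 share dense rank 5.
Remaining distinct values take the next consecutive integers.
Control values → pooled ranks: 66→6, 75→2, 69→5
Rank sum = 6 + 2 + 5 = 13

13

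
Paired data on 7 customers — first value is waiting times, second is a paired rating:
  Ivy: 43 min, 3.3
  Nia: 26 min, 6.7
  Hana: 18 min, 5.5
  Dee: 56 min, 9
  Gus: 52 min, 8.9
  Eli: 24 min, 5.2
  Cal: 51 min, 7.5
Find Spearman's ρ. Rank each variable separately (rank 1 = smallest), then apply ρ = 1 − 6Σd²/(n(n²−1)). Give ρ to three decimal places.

0.750

Ranks of variable 1: 4, 3, 1, 7, 6, 2, 5
Ranks of variable 2: 1, 4, 3, 7, 6, 2, 5
d = r₁ − r₂: 3, -1, -2, 0, 0, 0, 0
d²: 9, 1, 4, 0, 0, 0, 0; Σd² = 14
ρ = 1 − 6·14/(7·48) = 1 − 84/336 = 0.750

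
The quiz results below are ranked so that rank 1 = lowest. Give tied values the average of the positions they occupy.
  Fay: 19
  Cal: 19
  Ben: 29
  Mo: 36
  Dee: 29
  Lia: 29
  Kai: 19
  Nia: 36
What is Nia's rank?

Sorted (ascending): 19, 19, 19, 29, 29, 29, 36, 36
The 3 values of 19 occupy positions 1–3 → average rank 2.
The 3 values of 29 occupy positions 4–6 → average rank 5.
The 2 values of 36 occupy positions 7–8 → average rank (7+8)/2 = 7.5.
Nia has value 36 → rank 7.5.

7.5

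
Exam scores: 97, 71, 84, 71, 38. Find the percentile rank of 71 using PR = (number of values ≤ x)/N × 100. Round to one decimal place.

60.0

N = 5.
Strictly below 71: 1. Equal to 71: 2.
PR = 3/5 × 100 = 60.0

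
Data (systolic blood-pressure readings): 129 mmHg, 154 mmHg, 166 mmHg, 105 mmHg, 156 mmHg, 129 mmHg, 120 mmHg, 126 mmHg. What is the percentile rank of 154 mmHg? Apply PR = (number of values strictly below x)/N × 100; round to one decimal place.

62.5

N = 8.
Strictly below 154: 5. Equal to 154: 1.
PR = 5/8 × 100 = 62.5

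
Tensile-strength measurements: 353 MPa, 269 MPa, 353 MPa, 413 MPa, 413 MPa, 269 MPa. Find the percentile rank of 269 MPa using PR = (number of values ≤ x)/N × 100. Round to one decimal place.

33.3

N = 6.
Strictly below 269: 0. Equal to 269: 2.
PR = 2/6 × 100 = 33.3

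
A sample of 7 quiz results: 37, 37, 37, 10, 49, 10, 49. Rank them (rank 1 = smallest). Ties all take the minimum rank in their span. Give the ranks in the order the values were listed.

Sorted (ascending): 10, 10, 37, 37, 37, 49, 49
The 2 values of 10 occupy positions 1–2 → each gets rank 1.
The 3 values of 37 occupy positions 3–5 → each gets rank 3.
The 2 values of 49 occupy positions 6–7 → each gets rank 6.

3, 3, 3, 1, 6, 1, 6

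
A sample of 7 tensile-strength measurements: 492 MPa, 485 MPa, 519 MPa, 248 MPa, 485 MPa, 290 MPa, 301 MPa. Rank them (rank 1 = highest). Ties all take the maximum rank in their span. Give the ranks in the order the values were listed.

2, 4, 1, 7, 4, 6, 5

Sorted (descending): 519, 492, 485, 485, 301, 290, 248
The 2 values of 485 occupy positions 3–4 → each gets rank 4.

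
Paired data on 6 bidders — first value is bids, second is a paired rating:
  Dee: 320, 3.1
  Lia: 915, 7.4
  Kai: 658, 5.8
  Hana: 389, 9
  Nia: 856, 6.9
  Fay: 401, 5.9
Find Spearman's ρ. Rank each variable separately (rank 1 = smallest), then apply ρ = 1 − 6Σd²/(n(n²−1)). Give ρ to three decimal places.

0.371

Ranks of variable 1: 1, 6, 4, 2, 5, 3
Ranks of variable 2: 1, 5, 2, 6, 4, 3
d = r₁ − r₂: 0, 1, 2, -4, 1, 0
d²: 0, 1, 4, 16, 1, 0; Σd² = 22
ρ = 1 − 6·22/(6·35) = 1 − 132/210 = 0.371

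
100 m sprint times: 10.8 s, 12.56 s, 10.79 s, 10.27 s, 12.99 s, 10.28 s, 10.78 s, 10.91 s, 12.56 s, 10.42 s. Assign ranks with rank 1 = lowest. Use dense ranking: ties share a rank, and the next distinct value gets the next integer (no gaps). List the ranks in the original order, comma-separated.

6, 8, 5, 1, 9, 2, 4, 7, 8, 3

Sorted (ascending): 10.27, 10.28, 10.42, 10.78, 10.79, 10.8, 10.91, 12.56, 12.56, 12.99
The 2 values of 12.56 share dense rank 8.
Remaining distinct values take the next consecutive integers.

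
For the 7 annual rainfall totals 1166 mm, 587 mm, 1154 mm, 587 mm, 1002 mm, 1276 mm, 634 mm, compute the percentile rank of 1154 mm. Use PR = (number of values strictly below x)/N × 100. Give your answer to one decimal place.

57.1

N = 7.
Strictly below 1154: 4. Equal to 1154: 1.
PR = 4/7 × 100 = 57.1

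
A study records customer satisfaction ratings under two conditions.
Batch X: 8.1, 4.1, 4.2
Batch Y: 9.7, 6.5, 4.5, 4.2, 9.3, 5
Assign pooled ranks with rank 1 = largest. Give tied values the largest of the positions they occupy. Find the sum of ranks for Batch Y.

26

Sorted (descending): 9.7, 9.3, 8.1, 6.5, 5, 4.5, 4.2, 4.2, 4.1
The 2 values of 4.2 occupy positions 7–8 → each gets rank 8.
Batch Y values → pooled ranks: 9.7→1, 6.5→4, 4.5→6, 4.2→8, 9.3→2, 5→5
Rank sum = 1 + 4 + 6 + 8 + 2 + 5 = 26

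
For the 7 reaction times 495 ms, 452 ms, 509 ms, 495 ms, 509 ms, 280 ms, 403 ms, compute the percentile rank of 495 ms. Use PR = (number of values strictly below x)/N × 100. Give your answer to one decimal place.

42.9

N = 7.
Strictly below 495: 3. Equal to 495: 2.
PR = 3/7 × 100 = 42.9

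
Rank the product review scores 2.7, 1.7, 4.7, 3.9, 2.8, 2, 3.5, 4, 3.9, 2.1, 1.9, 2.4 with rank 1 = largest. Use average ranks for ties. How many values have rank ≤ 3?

Sorted (descending): 4.7, 4, 3.9, 3.9, 3.5, 2.8, 2.7, 2.4, 2.1, 2, 1.9, 1.7
The 2 values of 3.9 occupy positions 3–4 → average rank (3+4)/2 = 3.5.
Ranks ≤ 3: {1, 2} → 2 values.

2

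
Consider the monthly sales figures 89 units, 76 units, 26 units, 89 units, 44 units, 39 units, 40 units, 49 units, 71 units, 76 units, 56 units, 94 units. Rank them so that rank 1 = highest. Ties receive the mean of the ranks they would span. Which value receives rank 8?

49

Sorted (descending): 94, 89, 89, 76, 76, 71, 56, 49, 44, 40, 39, 26
The 2 values of 89 occupy positions 2–3 → average rank (2+3)/2 = 2.5.
The 2 values of 76 occupy positions 4–5 → average rank (4+5)/2 = 4.5.
Rank 8 → value 49.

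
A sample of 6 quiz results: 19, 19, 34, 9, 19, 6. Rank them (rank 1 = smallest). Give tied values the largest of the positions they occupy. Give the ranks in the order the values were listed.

Sorted (ascending): 6, 9, 19, 19, 19, 34
The 3 values of 19 occupy positions 3–5 → each gets rank 5.

5, 5, 6, 2, 5, 1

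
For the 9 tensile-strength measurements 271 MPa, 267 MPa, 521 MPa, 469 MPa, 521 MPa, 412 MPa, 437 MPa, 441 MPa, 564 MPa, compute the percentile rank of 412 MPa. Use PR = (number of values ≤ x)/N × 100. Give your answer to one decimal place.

N = 9.
Strictly below 412: 2. Equal to 412: 1.
PR = 3/9 × 100 = 33.3

33.3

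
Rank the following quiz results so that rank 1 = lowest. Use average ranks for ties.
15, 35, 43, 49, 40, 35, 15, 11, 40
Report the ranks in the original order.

Sorted (ascending): 11, 15, 15, 35, 35, 40, 40, 43, 49
The 2 values of 15 occupy positions 2–3 → average rank (2+3)/2 = 2.5.
The 2 values of 35 occupy positions 4–5 → average rank (4+5)/2 = 4.5.
The 2 values of 40 occupy positions 6–7 → average rank (6+7)/2 = 6.5.

2.5, 4.5, 8, 9, 6.5, 4.5, 2.5, 1, 6.5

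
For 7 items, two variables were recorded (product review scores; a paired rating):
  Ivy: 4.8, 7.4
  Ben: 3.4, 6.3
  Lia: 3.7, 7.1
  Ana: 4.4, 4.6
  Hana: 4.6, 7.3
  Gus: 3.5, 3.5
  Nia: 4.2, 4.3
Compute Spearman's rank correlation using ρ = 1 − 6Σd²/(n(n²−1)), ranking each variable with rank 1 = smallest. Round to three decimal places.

Ranks of variable 1: 7, 1, 3, 5, 6, 2, 4
Ranks of variable 2: 7, 4, 5, 3, 6, 1, 2
d = r₁ − r₂: 0, -3, -2, 2, 0, 1, 2
d²: 0, 9, 4, 4, 0, 1, 4; Σd² = 22
ρ = 1 − 6·22/(7·48) = 1 − 132/336 = 0.607

0.607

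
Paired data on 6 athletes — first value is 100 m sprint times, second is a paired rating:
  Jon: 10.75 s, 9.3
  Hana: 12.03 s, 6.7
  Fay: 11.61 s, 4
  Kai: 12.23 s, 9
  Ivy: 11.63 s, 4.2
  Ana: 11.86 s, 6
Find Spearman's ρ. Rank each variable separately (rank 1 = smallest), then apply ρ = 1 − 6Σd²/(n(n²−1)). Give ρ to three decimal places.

0.143

Ranks of variable 1: 1, 5, 2, 6, 3, 4
Ranks of variable 2: 6, 4, 1, 5, 2, 3
d = r₁ − r₂: -5, 1, 1, 1, 1, 1
d²: 25, 1, 1, 1, 1, 1; Σd² = 30
ρ = 1 − 6·30/(6·35) = 1 − 180/210 = 0.143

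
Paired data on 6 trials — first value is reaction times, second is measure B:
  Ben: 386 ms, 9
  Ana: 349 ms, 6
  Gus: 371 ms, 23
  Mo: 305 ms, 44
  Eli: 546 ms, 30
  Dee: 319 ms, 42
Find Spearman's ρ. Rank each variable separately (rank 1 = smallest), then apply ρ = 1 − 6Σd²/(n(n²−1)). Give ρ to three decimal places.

-0.486

Ranks of variable 1: 5, 3, 4, 1, 6, 2
Ranks of variable 2: 2, 1, 3, 6, 4, 5
d = r₁ − r₂: 3, 2, 1, -5, 2, -3
d²: 9, 4, 1, 25, 4, 9; Σd² = 52
ρ = 1 − 6·52/(6·35) = 1 − 312/210 = -0.486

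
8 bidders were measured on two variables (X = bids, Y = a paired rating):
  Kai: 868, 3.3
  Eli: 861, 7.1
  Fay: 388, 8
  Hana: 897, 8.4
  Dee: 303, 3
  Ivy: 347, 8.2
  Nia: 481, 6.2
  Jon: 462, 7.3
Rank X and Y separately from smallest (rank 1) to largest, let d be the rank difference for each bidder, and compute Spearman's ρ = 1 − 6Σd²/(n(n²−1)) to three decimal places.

Ranks of variable 1: 7, 6, 3, 8, 1, 2, 5, 4
Ranks of variable 2: 2, 4, 6, 8, 1, 7, 3, 5
d = r₁ − r₂: 5, 2, -3, 0, 0, -5, 2, -1
d²: 25, 4, 9, 0, 0, 25, 4, 1; Σd² = 68
ρ = 1 − 6·68/(8·63) = 1 − 408/504 = 0.190

0.190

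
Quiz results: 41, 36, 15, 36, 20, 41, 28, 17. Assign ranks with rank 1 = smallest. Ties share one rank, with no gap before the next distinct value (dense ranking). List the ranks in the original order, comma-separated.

Sorted (ascending): 15, 17, 20, 28, 36, 36, 41, 41
The 2 values of 36 share dense rank 5.
The 2 values of 41 share dense rank 6.
Remaining distinct values take the next consecutive integers.

6, 5, 1, 5, 3, 6, 4, 2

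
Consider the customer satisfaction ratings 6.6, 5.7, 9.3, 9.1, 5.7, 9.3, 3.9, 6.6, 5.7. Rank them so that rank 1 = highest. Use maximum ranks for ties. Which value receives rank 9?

3.9

Sorted (descending): 9.3, 9.3, 9.1, 6.6, 6.6, 5.7, 5.7, 5.7, 3.9
The 2 values of 9.3 occupy positions 1–2 → each gets rank 2.
The 2 values of 6.6 occupy positions 4–5 → each gets rank 5.
The 3 values of 5.7 occupy positions 6–8 → each gets rank 8.
Rank 9 → value 3.9.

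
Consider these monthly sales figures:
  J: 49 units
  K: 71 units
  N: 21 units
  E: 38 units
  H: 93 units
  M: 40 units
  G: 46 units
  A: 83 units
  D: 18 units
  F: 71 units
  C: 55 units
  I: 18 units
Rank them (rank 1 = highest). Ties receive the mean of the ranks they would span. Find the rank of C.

Sorted (descending): 93, 83, 71, 71, 55, 49, 46, 40, 38, 21, 18, 18
The 2 values of 71 occupy positions 3–4 → average rank (3+4)/2 = 3.5.
The 2 values of 18 occupy positions 11–12 → average rank (11+12)/2 = 11.5.
C has value 55 units → rank 5.

5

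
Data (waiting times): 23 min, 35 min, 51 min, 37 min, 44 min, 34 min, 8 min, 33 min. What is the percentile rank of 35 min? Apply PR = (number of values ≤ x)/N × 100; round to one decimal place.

62.5

N = 8.
Strictly below 35: 4. Equal to 35: 1.
PR = 5/8 × 100 = 62.5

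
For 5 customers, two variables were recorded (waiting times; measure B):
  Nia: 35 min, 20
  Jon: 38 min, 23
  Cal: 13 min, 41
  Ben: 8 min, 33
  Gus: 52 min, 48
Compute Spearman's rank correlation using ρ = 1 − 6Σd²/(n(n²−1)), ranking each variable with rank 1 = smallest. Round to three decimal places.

0.200

Ranks of variable 1: 3, 4, 2, 1, 5
Ranks of variable 2: 1, 2, 4, 3, 5
d = r₁ − r₂: 2, 2, -2, -2, 0
d²: 4, 4, 4, 4, 0; Σd² = 16
ρ = 1 − 6·16/(5·24) = 1 − 96/120 = 0.200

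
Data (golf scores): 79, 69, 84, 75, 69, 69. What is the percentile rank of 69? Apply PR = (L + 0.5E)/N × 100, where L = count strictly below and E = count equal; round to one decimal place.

25.0

N = 6.
Strictly below 69: 0. Equal to 69: 3.
PR = (0 + 0.5·3)/6 × 100 = 25.0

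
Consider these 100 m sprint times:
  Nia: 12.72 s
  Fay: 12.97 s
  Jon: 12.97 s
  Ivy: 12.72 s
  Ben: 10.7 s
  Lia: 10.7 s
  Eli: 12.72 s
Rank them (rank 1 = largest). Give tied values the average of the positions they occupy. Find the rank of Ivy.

4

Sorted (descending): 12.97, 12.97, 12.72, 12.72, 12.72, 10.7, 10.7
The 2 values of 12.97 occupy positions 1–2 → average rank (1+2)/2 = 1.5.
The 3 values of 12.72 occupy positions 3–5 → average rank 4.
The 2 values of 10.7 occupy positions 6–7 → average rank (6+7)/2 = 6.5.
Ivy has value 12.72 s → rank 4.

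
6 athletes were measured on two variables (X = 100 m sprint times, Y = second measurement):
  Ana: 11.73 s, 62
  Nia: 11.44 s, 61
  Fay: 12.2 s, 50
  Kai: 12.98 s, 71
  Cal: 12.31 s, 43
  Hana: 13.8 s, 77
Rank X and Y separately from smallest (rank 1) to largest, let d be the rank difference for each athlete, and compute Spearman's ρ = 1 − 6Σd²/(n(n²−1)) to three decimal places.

0.486

Ranks of variable 1: 2, 1, 3, 5, 4, 6
Ranks of variable 2: 4, 3, 2, 5, 1, 6
d = r₁ − r₂: -2, -2, 1, 0, 3, 0
d²: 4, 4, 1, 0, 9, 0; Σd² = 18
ρ = 1 − 6·18/(6·35) = 1 − 108/210 = 0.486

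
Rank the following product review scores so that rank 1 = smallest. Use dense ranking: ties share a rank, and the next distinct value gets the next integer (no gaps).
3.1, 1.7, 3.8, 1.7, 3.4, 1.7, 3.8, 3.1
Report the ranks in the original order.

2, 1, 4, 1, 3, 1, 4, 2

Sorted (ascending): 1.7, 1.7, 1.7, 3.1, 3.1, 3.4, 3.8, 3.8
The 3 values of 1.7 share dense rank 1.
The 2 values of 3.1 share dense rank 2.
The 2 values of 3.8 share dense rank 4.
Remaining distinct values take the next consecutive integers.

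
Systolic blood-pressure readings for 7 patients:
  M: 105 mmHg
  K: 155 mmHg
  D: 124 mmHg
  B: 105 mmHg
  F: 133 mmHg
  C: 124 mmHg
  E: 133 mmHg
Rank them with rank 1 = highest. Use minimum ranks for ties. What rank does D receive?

4

Sorted (descending): 155, 133, 133, 124, 124, 105, 105
The 2 values of 133 occupy positions 2–3 → each gets rank 2.
The 2 values of 124 occupy positions 4–5 → each gets rank 4.
The 2 values of 105 occupy positions 6–7 → each gets rank 6.
D has value 124 mmHg → rank 4.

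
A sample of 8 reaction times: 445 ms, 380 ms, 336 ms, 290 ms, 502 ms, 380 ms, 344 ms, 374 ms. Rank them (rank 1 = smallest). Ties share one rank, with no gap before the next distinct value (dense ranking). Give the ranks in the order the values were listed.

Sorted (ascending): 290, 336, 344, 374, 380, 380, 445, 502
The 2 values of 380 share dense rank 5.
Remaining distinct values take the next consecutive integers.

6, 5, 2, 1, 7, 5, 3, 4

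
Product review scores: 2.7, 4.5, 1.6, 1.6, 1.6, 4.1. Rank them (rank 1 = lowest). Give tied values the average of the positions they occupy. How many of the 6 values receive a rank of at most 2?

Sorted (ascending): 1.6, 1.6, 1.6, 2.7, 4.1, 4.5
The 3 values of 1.6 occupy positions 1–3 → average rank 2.
Ranks ≤ 2: {2, 2, 2} → 3 values.

3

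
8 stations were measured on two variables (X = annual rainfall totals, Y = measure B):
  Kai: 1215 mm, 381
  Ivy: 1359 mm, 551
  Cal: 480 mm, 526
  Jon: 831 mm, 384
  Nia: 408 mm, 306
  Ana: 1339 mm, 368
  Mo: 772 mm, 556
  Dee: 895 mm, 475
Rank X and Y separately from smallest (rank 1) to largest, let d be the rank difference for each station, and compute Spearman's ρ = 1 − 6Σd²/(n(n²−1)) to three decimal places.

Ranks of variable 1: 6, 8, 2, 4, 1, 7, 3, 5
Ranks of variable 2: 3, 7, 6, 4, 1, 2, 8, 5
d = r₁ − r₂: 3, 1, -4, 0, 0, 5, -5, 0
d²: 9, 1, 16, 0, 0, 25, 25, 0; Σd² = 76
ρ = 1 − 6·76/(8·63) = 1 − 456/504 = 0.095

0.095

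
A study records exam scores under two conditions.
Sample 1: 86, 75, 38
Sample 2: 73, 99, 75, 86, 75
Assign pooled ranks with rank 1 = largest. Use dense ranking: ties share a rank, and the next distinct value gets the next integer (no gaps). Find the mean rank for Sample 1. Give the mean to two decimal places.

3.33

Sorted (descending): 99, 86, 86, 75, 75, 75, 73, 38
The 2 values of 86 share dense rank 2.
The 3 values of 75 share dense rank 3.
Remaining distinct values take the next consecutive integers.
Sample 1 values → pooled ranks: 86→2, 75→3, 38→5
Mean rank = (2 + 3 + 5) / 3 = 3.33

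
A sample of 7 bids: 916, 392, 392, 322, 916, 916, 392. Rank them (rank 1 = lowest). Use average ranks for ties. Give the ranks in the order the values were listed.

6, 3, 3, 1, 6, 6, 3

Sorted (ascending): 322, 392, 392, 392, 916, 916, 916
The 3 values of 392 occupy positions 2–4 → average rank 3.
The 3 values of 916 occupy positions 5–7 → average rank 6.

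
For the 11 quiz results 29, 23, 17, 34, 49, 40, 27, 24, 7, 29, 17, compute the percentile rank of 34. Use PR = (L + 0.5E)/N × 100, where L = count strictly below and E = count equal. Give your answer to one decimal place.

77.3

N = 11.
Strictly below 34: 8. Equal to 34: 1.
PR = (8 + 0.5·1)/11 × 100 = 77.3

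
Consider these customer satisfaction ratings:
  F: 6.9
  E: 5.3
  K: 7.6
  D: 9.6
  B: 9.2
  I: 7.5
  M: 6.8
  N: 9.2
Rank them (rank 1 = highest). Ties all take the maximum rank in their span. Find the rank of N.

Sorted (descending): 9.6, 9.2, 9.2, 7.6, 7.5, 6.9, 6.8, 5.3
The 2 values of 9.2 occupy positions 2–3 → each gets rank 3.
N has value 9.2 → rank 3.

3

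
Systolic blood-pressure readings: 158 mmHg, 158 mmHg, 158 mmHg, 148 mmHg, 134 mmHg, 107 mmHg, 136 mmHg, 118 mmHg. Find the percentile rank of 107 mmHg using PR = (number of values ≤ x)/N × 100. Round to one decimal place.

N = 8.
Strictly below 107: 0. Equal to 107: 1.
PR = 1/8 × 100 = 12.5

12.5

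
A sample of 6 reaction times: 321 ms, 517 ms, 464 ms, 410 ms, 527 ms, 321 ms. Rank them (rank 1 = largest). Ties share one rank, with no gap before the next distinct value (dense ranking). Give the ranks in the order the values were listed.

Sorted (descending): 527, 517, 464, 410, 321, 321
The 2 values of 321 share dense rank 5.
Remaining distinct values take the next consecutive integers.

5, 2, 3, 4, 1, 5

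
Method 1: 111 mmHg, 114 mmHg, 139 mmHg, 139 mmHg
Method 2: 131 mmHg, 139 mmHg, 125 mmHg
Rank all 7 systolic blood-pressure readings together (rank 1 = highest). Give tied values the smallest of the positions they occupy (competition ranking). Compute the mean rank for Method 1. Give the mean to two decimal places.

3.75

Sorted (descending): 139, 139, 139, 131, 125, 114, 111
The 3 values of 139 occupy positions 1–3 → each gets rank 1.
Method 1 values → pooled ranks: 111→7, 114→6, 139→1, 139→1
Mean rank = (7 + 6 + 1 + 1) / 4 = 3.75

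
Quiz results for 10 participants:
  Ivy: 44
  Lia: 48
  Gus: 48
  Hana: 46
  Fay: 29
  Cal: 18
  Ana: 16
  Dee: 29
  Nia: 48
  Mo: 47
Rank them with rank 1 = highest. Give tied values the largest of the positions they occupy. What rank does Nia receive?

3

Sorted (descending): 48, 48, 48, 47, 46, 44, 29, 29, 18, 16
The 3 values of 48 occupy positions 1–3 → each gets rank 3.
The 2 values of 29 occupy positions 7–8 → each gets rank 8.
Nia has value 48 → rank 3.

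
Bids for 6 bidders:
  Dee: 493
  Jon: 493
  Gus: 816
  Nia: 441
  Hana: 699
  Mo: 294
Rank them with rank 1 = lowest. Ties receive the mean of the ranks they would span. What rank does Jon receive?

Sorted (ascending): 294, 441, 493, 493, 699, 816
The 2 values of 493 occupy positions 3–4 → average rank (3+4)/2 = 3.5.
Jon has value 493 → rank 3.5.

3.5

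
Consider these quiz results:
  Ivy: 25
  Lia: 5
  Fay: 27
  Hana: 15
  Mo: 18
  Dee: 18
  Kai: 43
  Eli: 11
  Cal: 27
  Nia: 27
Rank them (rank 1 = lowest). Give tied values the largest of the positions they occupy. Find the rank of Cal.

9

Sorted (ascending): 5, 11, 15, 18, 18, 25, 27, 27, 27, 43
The 2 values of 18 occupy positions 4–5 → each gets rank 5.
The 3 values of 27 occupy positions 7–9 → each gets rank 9.
Cal has value 27 → rank 9.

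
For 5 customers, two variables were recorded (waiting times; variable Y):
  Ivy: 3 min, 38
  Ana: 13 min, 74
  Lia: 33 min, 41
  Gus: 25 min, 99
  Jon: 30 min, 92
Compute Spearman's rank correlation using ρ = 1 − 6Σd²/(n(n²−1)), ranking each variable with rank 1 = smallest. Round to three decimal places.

Ranks of variable 1: 1, 2, 5, 3, 4
Ranks of variable 2: 1, 3, 2, 5, 4
d = r₁ − r₂: 0, -1, 3, -2, 0
d²: 0, 1, 9, 4, 0; Σd² = 14
ρ = 1 − 6·14/(5·24) = 1 − 84/120 = 0.300

0.300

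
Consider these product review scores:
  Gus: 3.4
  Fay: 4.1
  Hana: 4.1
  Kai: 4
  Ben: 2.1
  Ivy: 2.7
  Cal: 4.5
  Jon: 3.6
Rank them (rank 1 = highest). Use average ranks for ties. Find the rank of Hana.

2.5

Sorted (descending): 4.5, 4.1, 4.1, 4, 3.6, 3.4, 2.7, 2.1
The 2 values of 4.1 occupy positions 2–3 → average rank (2+3)/2 = 2.5.
Hana has value 4.1 → rank 2.5.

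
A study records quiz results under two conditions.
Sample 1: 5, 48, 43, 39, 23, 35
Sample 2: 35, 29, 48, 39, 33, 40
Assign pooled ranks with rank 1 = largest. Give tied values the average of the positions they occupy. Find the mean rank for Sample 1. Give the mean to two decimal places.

Sorted (descending): 48, 48, 43, 40, 39, 39, 35, 35, 33, 29, 23, 5
The 2 values of 48 occupy positions 1–2 → average rank (1+2)/2 = 1.5.
The 2 values of 39 occupy positions 5–6 → average rank (5+6)/2 = 5.5.
The 2 values of 35 occupy positions 7–8 → average rank (7+8)/2 = 7.5.
Sample 1 values → pooled ranks: 5→12, 48→1.5, 43→3, 39→5.5, 23→11, 35→7.5
Mean rank = (12 + 1.5 + 3 + 5.5 + 11 + 7.5) / 6 = 6.75

6.75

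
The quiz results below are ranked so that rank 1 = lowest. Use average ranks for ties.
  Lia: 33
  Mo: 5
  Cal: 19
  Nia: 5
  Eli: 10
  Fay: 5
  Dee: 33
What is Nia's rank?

2

Sorted (ascending): 5, 5, 5, 10, 19, 33, 33
The 3 values of 5 occupy positions 1–3 → average rank 2.
The 2 values of 33 occupy positions 6–7 → average rank (6+7)/2 = 6.5.
Nia has value 5 → rank 2.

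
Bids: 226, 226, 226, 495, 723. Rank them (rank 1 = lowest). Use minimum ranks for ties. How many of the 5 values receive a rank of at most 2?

Sorted (ascending): 226, 226, 226, 495, 723
The 3 values of 226 occupy positions 1–3 → each gets rank 1.
Ranks ≤ 2: {1, 1, 1} → 3 values.

3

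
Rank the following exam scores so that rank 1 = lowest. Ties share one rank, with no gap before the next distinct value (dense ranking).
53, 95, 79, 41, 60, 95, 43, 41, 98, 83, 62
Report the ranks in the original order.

Sorted (ascending): 41, 41, 43, 53, 60, 62, 79, 83, 95, 95, 98
The 2 values of 41 share dense rank 1.
The 2 values of 95 share dense rank 8.
Remaining distinct values take the next consecutive integers.

3, 8, 6, 1, 4, 8, 2, 1, 9, 7, 5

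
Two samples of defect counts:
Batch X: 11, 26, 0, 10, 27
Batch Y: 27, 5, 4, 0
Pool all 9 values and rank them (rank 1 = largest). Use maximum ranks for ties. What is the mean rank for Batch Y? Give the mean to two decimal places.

6.00

Sorted (descending): 27, 27, 26, 11, 10, 5, 4, 0, 0
The 2 values of 27 occupy positions 1–2 → each gets rank 2.
The 2 values of 0 occupy positions 8–9 → each gets rank 9.
Batch Y values → pooled ranks: 27→2, 5→6, 4→7, 0→9
Mean rank = (2 + 6 + 7 + 9) / 4 = 6.00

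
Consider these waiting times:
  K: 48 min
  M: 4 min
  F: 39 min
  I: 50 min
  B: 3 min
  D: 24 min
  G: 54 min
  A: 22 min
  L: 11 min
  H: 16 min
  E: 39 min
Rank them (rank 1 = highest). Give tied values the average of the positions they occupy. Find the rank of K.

3

Sorted (descending): 54, 50, 48, 39, 39, 24, 22, 16, 11, 4, 3
The 2 values of 39 occupy positions 4–5 → average rank (4+5)/2 = 4.5.
K has value 48 min → rank 3.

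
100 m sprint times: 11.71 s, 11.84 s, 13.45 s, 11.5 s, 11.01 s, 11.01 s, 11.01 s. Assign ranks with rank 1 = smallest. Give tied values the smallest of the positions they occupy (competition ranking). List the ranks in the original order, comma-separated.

5, 6, 7, 4, 1, 1, 1

Sorted (ascending): 11.01, 11.01, 11.01, 11.5, 11.71, 11.84, 13.45
The 3 values of 11.01 occupy positions 1–3 → each gets rank 1.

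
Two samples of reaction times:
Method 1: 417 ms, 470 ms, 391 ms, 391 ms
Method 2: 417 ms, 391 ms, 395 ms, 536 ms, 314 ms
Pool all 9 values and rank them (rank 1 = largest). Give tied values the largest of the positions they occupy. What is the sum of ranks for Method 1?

Sorted (descending): 536, 470, 417, 417, 395, 391, 391, 391, 314
The 2 values of 417 occupy positions 3–4 → each gets rank 4.
The 3 values of 391 occupy positions 6–8 → each gets rank 8.
Method 1 values → pooled ranks: 417→4, 470→2, 391→8, 391→8
Rank sum = 4 + 2 + 8 + 8 = 22

22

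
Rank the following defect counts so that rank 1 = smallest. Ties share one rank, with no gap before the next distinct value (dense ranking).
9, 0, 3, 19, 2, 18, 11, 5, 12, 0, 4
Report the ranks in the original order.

6, 1, 3, 10, 2, 9, 7, 5, 8, 1, 4

Sorted (ascending): 0, 0, 2, 3, 4, 5, 9, 11, 12, 18, 19
The 2 values of 0 share dense rank 1.
Remaining distinct values take the next consecutive integers.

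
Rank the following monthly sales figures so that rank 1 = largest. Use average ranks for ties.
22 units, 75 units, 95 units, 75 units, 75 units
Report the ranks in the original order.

Sorted (descending): 95, 75, 75, 75, 22
The 3 values of 75 occupy positions 2–4 → average rank 3.

5, 3, 1, 3, 3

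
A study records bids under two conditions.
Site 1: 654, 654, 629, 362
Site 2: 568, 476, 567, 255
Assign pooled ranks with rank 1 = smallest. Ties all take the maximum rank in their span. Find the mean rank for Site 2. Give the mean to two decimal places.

3.25

Sorted (ascending): 255, 362, 476, 567, 568, 629, 654, 654
The 2 values of 654 occupy positions 7–8 → each gets rank 8.
Site 2 values → pooled ranks: 568→5, 476→3, 567→4, 255→1
Mean rank = (5 + 3 + 4 + 1) / 4 = 3.25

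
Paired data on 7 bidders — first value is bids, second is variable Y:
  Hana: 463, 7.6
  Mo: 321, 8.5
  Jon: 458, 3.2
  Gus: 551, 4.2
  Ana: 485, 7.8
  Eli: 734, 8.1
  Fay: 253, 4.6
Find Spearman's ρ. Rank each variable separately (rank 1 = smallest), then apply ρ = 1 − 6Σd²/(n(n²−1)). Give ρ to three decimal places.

0.107

Ranks of variable 1: 4, 2, 3, 6, 5, 7, 1
Ranks of variable 2: 4, 7, 1, 2, 5, 6, 3
d = r₁ − r₂: 0, -5, 2, 4, 0, 1, -2
d²: 0, 25, 4, 16, 0, 1, 4; Σd² = 50
ρ = 1 − 6·50/(7·48) = 1 − 300/336 = 0.107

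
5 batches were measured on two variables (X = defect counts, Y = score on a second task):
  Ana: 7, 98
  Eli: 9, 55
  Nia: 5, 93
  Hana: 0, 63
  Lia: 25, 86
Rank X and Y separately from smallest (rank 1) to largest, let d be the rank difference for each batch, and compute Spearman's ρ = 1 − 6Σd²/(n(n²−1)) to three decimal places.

Ranks of variable 1: 3, 4, 2, 1, 5
Ranks of variable 2: 5, 1, 4, 2, 3
d = r₁ − r₂: -2, 3, -2, -1, 2
d²: 4, 9, 4, 1, 4; Σd² = 22
ρ = 1 − 6·22/(5·24) = 1 − 132/120 = -0.100

-0.100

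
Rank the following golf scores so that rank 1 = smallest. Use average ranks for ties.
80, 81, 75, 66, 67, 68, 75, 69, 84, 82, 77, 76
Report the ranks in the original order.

Sorted (ascending): 66, 67, 68, 69, 75, 75, 76, 77, 80, 81, 82, 84
The 2 values of 75 occupy positions 5–6 → average rank (5+6)/2 = 5.5.

9, 10, 5.5, 1, 2, 3, 5.5, 4, 12, 11, 8, 7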